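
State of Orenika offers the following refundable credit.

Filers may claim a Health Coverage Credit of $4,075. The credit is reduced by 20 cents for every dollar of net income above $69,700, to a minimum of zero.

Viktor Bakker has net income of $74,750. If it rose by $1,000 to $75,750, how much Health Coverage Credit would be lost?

$200

At $74,750 — 20% of the $5,050 excess over $69,700 is $1,010; credit = $4,075 − $1,010 = $3,065.
At $75,750 — 20% of the $6,050 excess over $69,700 is $1,210; credit = $4,075 − $1,210 = $2,865.
Lost: $3,065 − $2,865 = $200.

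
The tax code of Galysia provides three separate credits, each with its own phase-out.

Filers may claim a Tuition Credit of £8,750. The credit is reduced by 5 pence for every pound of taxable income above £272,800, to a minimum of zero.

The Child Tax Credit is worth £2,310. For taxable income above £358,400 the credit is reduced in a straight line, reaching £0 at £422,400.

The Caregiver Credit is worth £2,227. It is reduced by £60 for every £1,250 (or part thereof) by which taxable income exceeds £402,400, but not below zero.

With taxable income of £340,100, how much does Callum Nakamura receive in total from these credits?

£9,922

Tuition Credit: 5% of the £67,300 excess over £272,800 is £3,365; credit = £8,750 − £3,365 = £5,385.
Child Tax Credit: £340,100 is at or below the £358,400 threshold, so the full £2,310 applies.
Caregiver Credit: £340,100 is at or below the £402,400 threshold, so the full £2,227 applies.
Total: £5,385 + £2,310 + £2,227 = £9,922.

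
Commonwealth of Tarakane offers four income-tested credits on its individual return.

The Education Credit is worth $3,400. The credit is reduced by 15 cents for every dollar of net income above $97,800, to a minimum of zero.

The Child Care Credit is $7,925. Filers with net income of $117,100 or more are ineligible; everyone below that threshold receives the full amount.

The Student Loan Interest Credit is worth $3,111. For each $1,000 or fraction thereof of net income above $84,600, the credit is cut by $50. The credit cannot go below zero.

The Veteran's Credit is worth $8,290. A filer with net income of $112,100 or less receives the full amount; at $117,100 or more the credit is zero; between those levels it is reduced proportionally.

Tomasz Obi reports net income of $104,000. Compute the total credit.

Education Credit: 15% of the $6,200 excess over $97,800 is $930; credit = $3,400 − $930 = $2,470.
Child Care Credit: $104,000 is below the $117,100 cutoff, so the full $7,925 applies.
Student Loan Interest Credit: income exceeds $84,600 by $19,400, which is 20 full-or-partial $1,000 increments; reduction = 20 × $50 = $1,000, leaving $2,111.
Veteran's Credit: $104,000 is at or below the $112,100 threshold, so the full $8,290 applies.
Total: $2,470 + $7,925 + $2,111 + $8,290 = $20,796.

$20,796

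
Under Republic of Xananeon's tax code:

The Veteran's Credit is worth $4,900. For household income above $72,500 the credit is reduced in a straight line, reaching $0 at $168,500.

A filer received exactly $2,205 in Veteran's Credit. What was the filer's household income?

$2,205 is 2,205/4,900 of the full $4,900, so 2,695/4,900 of the $96,000 range has been used: income = $72,500 + $96,000 × 2,695/4,900 = $125,300.

$125,300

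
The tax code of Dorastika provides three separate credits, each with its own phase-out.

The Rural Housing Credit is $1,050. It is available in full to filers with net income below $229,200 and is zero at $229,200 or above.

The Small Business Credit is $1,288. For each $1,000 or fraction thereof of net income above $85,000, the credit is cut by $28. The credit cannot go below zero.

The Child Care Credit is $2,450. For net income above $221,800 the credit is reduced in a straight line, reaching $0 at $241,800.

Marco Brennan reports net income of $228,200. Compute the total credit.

$2,716

Rural Housing Credit: $228,200 is below the $229,200 cutoff, so the full $1,050 applies.
Small Business Credit: income exceeds $85,000 by $143,200 → 144 increments × $28 = $4,032 ≥ base, so the credit is $0.
Child Care Credit: $228,200 is $6,400 into a $20,000 phase-out range, leaving 13,600/20,000 of the credit: $2,450 × 13,600/20,000 = $1,666.
Total: $1,050 + $0 + $1,666 = $2,716.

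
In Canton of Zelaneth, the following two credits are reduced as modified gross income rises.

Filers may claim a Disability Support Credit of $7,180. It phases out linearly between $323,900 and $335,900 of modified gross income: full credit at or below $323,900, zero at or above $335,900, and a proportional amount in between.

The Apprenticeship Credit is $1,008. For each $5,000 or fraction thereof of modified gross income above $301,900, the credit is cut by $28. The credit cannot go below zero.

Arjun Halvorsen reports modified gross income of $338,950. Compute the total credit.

$784

Disability Support Credit: $338,950 is at or above $335,900, so the credit is $0.
Apprenticeship Credit: income exceeds $301,900 by $37,050, which is 8 full-or-partial $5,000 increments; reduction = 8 × $28 = $224, leaving $784.
Total: $0 + $784 = $784.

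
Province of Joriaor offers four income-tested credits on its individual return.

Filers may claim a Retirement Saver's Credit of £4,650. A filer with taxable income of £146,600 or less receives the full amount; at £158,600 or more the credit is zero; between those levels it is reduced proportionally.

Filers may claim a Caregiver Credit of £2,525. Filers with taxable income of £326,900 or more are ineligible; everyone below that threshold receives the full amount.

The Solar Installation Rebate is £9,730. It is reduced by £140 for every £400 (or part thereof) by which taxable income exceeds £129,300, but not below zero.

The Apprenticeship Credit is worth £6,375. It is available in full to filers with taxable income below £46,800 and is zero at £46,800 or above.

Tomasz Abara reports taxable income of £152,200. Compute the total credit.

£6,615

Retirement Saver's Credit: £152,200 is £5,600 into a £12,000 phase-out range, leaving 6,400/12,000 of the credit: £4,650 × 6,400/12,000 = £2,480.
Caregiver Credit: £152,200 is below the £326,900 cutoff, so the full £2,525 applies.
Solar Installation Rebate: income exceeds £129,300 by £22,900, which is 58 full-or-partial £400 increments; reduction = 58 × £140 = £8,120, leaving £1,610.
Apprenticeship Credit: £152,200 meets or exceeds the £46,800 cutoff, so the credit is £0.
Total: £2,480 + £2,525 + £1,610 + £0 = £6,615.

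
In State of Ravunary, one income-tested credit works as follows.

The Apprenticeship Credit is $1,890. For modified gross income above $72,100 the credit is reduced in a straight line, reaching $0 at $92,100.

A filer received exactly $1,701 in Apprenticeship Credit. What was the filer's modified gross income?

$74,100

$1,701 is 1,701/1,890 of the full $1,890, so 189/1,890 of the $20,000 range has been used: income = $72,100 + $20,000 × 189/1,890 = $74,100.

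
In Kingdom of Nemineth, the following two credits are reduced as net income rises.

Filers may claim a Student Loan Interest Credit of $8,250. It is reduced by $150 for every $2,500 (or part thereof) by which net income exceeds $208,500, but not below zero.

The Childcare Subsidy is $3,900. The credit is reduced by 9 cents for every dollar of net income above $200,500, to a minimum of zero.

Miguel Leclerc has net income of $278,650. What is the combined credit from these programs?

Student Loan Interest Credit: income exceeds $208,500 by $70,150, which is 29 full-or-partial $2,500 increments; reduction = 29 × $150 = $4,350, leaving $3,900.
Childcare Subsidy: 9% of the $78,150 excess over $200,500 is $7,033.50 ≥ base, so the credit is $0.
Total: $3,900 + $0 = $3,900.

$3,900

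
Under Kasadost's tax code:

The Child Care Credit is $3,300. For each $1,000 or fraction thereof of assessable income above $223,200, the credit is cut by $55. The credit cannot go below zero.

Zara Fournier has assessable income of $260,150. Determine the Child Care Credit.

Child Care Credit: income exceeds $223,200 by $36,950, which is 37 full-or-partial $1,000 increments; reduction = 37 × $55 = $2,035, leaving $1,265.

$1,265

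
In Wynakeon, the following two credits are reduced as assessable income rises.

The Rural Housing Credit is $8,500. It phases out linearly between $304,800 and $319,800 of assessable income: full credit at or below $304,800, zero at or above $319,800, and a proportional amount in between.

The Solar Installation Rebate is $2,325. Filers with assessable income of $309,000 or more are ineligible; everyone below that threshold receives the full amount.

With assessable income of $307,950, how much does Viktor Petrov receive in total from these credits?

Rural Housing Credit: $307,950 is $3,150 into a $15,000 phase-out range, leaving 11,850/15,000 of the credit: $8,500 × 11,850/15,000 = $6,715.
Solar Installation Rebate: $307,950 is below the $309,000 cutoff, so the full $2,325 applies.
Total: $6,715 + $2,325 = $9,040.

$9,040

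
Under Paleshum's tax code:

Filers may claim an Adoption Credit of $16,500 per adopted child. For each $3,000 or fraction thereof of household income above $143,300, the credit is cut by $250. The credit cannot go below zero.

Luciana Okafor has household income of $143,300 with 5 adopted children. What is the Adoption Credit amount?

Adoption Credit: base = 5 × $16,500 = $82,500. $143,300 is at or below the $143,300 threshold, so the full $82,500 applies.

$82,500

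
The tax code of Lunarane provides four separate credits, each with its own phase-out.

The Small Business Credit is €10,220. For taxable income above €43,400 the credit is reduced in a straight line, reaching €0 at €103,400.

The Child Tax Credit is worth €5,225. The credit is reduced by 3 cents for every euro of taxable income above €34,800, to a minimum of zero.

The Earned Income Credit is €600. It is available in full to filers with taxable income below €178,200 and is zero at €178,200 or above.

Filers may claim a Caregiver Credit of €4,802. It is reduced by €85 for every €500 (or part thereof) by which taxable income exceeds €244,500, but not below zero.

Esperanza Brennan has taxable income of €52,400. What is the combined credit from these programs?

Small Business Credit: €52,400 is €9,000 into a €60,000 phase-out range, leaving 51,000/60,000 of the credit: €10,220 × 51,000/60,000 = €8,687.
Child Tax Credit: 3% of the €17,600 excess over €34,800 is €528; credit = €5,225 − €528 = €4,697.
Earned Income Credit: €52,400 is below the €178,200 cutoff, so the full €600 applies.
Caregiver Credit: €52,400 is at or below the €244,500 threshold, so the full €4,802 applies.
Total: €8,687 + €4,697 + €600 + €4,802 = €18,786.

€18,786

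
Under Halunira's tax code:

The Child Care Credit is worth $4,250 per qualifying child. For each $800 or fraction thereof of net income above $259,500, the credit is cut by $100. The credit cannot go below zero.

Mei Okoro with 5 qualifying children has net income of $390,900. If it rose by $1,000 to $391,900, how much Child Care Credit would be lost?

$100

At $390,900 — base = 5 × $4,250 = $21,250. income exceeds $259,500 by $131,400, which is 165 full-or-partial $800 increments; reduction = 165 × $100 = $16,500, leaving $4,750.
At $391,900 — base = 5 × $4,250 = $21,250. income exceeds $259,500 by $132,400, which is 166 full-or-partial $800 increments; reduction = 166 × $100 = $16,600, leaving $4,650.
Lost: $4,750 − $4,650 = $100.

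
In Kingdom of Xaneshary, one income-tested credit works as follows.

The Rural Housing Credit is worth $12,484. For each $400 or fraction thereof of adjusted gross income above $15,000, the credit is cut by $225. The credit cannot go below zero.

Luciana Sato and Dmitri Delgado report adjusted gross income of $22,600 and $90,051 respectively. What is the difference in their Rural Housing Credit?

$8,209

Luciana ($22,600): Rural Housing Credit: income exceeds $15,000 by $7,600, which is 19 full-or-partial $400 increments; reduction = 19 × $225 = $4,275, leaving $8,209.
Dmitri ($90,051): Rural Housing Credit: income exceeds $15,000 by $75,051 → 188 increments × $225 = $42,300 ≥ base, so the credit is $0.
Difference: |$8,209 − $0| = $8,209.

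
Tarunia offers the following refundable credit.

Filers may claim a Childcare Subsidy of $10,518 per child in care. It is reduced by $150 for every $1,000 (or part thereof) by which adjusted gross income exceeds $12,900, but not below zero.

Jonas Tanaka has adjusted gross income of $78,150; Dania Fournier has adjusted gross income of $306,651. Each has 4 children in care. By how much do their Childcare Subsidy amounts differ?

$32,172

Jonas ($78,150): Childcare Subsidy: base = 4 × $10,518 = $42,072. income exceeds $12,900 by $65,250, which is 66 full-or-partial $1,000 increments; reduction = 66 × $150 = $9,900, leaving $32,172.
Dania ($306,651): Childcare Subsidy: base = 4 × $10,518 = $42,072. income exceeds $12,900 by $293,751 → 294 increments × $150 = $44,100 ≥ base, so the credit is $0.
Difference: |$32,172 − $0| = $32,172.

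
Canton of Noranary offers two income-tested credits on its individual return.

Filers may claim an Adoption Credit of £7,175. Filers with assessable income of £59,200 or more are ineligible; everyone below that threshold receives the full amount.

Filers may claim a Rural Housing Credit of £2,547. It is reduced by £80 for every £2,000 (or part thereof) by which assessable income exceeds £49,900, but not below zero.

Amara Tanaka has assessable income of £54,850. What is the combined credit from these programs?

£9,482

Adoption Credit: £54,850 is below the £59,200 cutoff, so the full £7,175 applies.
Rural Housing Credit: income exceeds £49,900 by £4,950, which is 3 full-or-partial £2,000 increments; reduction = 3 × £80 = £240, leaving £2,307.
Total: £7,175 + £2,307 = £9,482.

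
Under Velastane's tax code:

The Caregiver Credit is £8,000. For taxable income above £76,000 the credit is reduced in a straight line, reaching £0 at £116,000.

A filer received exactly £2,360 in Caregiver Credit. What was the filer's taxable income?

£2,360 is 2,360/8,000 of the full £8,000, so 5,640/8,000 of the £40,000 range has been used: income = £76,000 + £40,000 × 5,640/8,000 = £104,200.

£104,200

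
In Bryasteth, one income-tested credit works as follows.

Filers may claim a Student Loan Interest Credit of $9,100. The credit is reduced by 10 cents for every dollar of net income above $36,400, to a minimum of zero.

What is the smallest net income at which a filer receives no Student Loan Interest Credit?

The credit falls by 10% of each dollar above $36,400, so it reaches zero when the excess is $9,100 / 10% = $91,000: income = $36,400 + $91,000 = $127,400.

$127,400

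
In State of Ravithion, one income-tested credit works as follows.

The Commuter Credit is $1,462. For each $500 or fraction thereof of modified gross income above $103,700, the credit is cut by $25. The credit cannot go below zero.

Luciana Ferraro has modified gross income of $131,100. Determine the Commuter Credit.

Commuter Credit: income exceeds $103,700 by $27,400, which is 55 full-or-partial $500 increments; reduction = 55 × $25 = $1,375, leaving $87.

$87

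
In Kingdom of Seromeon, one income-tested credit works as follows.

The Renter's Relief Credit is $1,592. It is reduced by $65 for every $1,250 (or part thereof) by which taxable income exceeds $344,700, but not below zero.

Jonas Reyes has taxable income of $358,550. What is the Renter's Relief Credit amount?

Renter's Relief Credit: income exceeds $344,700 by $13,850, which is 12 full-or-partial $1,250 increments; reduction = 12 × $65 = $780, leaving $812.

$812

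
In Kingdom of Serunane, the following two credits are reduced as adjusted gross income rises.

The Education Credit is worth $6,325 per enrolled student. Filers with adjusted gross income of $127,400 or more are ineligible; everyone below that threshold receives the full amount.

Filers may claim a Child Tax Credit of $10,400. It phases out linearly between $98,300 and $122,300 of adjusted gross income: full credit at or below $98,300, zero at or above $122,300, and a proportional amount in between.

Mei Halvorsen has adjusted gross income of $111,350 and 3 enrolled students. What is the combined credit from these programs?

Education Credit: base = 3 × $6,325 = $18,975. $111,350 is below the $127,400 cutoff, so the full $18,975 applies.
Child Tax Credit: $111,350 is $13,050 into a $24,000 phase-out range, leaving 10,950/24,000 of the credit: $10,400 × 10,950/24,000 = $4,745.
Total: $18,975 + $4,745 = $23,720.

$23,720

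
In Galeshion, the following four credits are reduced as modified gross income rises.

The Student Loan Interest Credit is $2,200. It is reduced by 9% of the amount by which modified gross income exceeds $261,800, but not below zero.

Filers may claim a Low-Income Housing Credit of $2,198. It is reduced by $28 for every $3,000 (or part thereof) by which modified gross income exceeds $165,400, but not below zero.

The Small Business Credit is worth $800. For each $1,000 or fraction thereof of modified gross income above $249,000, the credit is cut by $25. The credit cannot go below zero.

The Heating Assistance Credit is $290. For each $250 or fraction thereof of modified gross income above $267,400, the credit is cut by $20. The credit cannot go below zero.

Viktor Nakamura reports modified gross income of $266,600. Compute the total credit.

$3,654

Student Loan Interest Credit: 9% of the $4,800 excess over $261,800 is $432; credit = $2,200 − $432 = $1,768.
Low-Income Housing Credit: income exceeds $165,400 by $101,200, which is 34 full-or-partial $3,000 increments; reduction = 34 × $28 = $952, leaving $1,246.
Small Business Credit: income exceeds $249,000 by $17,600, which is 18 full-or-partial $1,000 increments; reduction = 18 × $25 = $450, leaving $350.
Heating Assistance Credit: $266,600 is at or below the $267,400 threshold, so the full $290 applies.
Total: $1,768 + $1,246 + $350 + $290 = $3,654.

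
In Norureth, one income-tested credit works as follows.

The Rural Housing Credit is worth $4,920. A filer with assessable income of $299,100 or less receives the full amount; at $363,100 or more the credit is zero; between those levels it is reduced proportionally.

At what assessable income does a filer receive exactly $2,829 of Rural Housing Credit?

$2,829 is 2,829/4,920 of the full $4,920, so 2,091/4,920 of the $64,000 range has been used: income = $299,100 + $64,000 × 2,091/4,920 = $326,300.

$326,300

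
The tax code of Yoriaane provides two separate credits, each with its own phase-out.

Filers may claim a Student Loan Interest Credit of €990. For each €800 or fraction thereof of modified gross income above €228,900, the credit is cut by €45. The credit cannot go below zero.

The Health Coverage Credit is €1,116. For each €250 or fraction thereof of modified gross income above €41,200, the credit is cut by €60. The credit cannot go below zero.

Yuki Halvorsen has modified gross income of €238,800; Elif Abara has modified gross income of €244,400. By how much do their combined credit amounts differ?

€315

Yuki (€238,800): Student Loan Interest Credit: income exceeds €228,900 by €9,900, which is 13 full-or-partial €800 increments; reduction = 13 × €45 = €585, leaving €405. Health Coverage Credit: income exceeds €41,200 by €197,600 → 791 increments × €60 = €47,460 ≥ base, so the credit is €0. total €405 + €0 = €405
Elif (€244,400): Student Loan Interest Credit: income exceeds €228,900 by €15,500, which is 20 full-or-partial €800 increments; reduction = 20 × €45 = €900, leaving €90. Health Coverage Credit: income exceeds €41,200 by €203,200 → 813 increments × €60 = €48,780 ≥ base, so the credit is €0. total €90 + €0 = €90
Difference: |€405 − €90| = €315.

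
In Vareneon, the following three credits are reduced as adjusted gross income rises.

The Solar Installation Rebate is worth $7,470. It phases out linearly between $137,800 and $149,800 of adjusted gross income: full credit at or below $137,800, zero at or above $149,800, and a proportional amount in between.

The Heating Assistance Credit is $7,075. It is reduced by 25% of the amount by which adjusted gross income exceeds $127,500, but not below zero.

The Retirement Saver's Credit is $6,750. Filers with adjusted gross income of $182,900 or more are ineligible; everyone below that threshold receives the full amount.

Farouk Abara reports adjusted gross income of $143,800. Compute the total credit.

Solar Installation Rebate: $143,800 is $6,000 into a $12,000 phase-out range, leaving 6,000/12,000 of the credit: $7,470 × 6,000/12,000 = $3,735.
Heating Assistance Credit: 25% of the $16,300 excess over $127,500 is $4,075; credit = $7,075 − $4,075 = $3,000.
Retirement Saver's Credit: $143,800 is below the $182,900 cutoff, so the full $6,750 applies.
Total: $3,735 + $3,000 + $6,750 = $13,485.

$13,485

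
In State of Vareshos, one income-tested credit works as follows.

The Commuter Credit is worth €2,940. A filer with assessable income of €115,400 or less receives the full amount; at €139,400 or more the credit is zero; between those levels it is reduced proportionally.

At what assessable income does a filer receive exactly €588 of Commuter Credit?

€134,600

€588 is 588/2,940 of the full €2,940, so 2,352/2,940 of the €24,000 range has been used: income = €115,400 + €24,000 × 2,352/2,940 = €134,600.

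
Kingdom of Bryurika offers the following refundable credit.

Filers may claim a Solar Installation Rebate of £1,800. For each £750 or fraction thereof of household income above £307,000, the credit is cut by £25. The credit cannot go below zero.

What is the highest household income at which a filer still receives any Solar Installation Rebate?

£360,250

After 71 increments the reduction is 71 × £25 = £1,775, leaving £25; one more increment wipes it out. Increment 71 ends at excess 71 × £750 = £53,250, so the highest qualifying income is £307,000 + £53,250 = £360,250.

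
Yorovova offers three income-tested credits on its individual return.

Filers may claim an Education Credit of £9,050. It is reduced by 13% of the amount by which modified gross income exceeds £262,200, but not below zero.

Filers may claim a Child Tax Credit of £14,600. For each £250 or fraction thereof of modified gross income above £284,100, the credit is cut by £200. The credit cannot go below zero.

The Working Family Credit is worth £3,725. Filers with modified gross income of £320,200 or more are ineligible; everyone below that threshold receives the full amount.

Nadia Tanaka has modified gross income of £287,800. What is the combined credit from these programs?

Education Credit: 13% of the £25,600 excess over £262,200 is £3,328; credit = £9,050 − £3,328 = £5,722.
Child Tax Credit: income exceeds £284,100 by £3,700, which is 15 full-or-partial £250 increments; reduction = 15 × £200 = £3,000, leaving £11,600.
Working Family Credit: £287,800 is below the £320,200 cutoff, so the full £3,725 applies.
Total: £5,722 + £11,600 + £3,725 = £21,047.

£21,047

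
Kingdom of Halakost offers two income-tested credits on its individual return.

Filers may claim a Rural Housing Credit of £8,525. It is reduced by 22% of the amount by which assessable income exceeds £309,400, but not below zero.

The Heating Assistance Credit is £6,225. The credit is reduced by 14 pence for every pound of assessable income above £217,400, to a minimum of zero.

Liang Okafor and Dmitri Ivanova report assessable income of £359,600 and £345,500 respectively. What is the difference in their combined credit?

£583

Liang (£359,600): Rural Housing Credit: 22% of the £50,200 excess over £309,400 is £11,044 ≥ base, so the credit is £0. Heating Assistance Credit: 14% of the £142,200 excess over £217,400 is £19,908 ≥ base, so the credit is £0. total £0 + £0 = £0
Dmitri (£345,500): Rural Housing Credit: 22% of the £36,100 excess over £309,400 is £7,942; credit = £8,525 − £7,942 = £583. Heating Assistance Credit: 14% of the £128,100 excess over £217,400 is £17,934 ≥ base, so the credit is £0. total £583 + £0 = £583
Difference: |£0 − £583| = £583.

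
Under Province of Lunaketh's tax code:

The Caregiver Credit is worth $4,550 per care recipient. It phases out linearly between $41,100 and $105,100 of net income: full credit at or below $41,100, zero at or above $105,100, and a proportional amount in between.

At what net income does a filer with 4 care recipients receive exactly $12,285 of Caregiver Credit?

Full credit = 4 × $4,550 = $18,200.
$12,285 is 12,285/18,200 of the full $18,200, so 5,915/18,200 of the $64,000 range has been used: income = $41,100 + $64,000 × 5,915/18,200 = $61,900.

$61,900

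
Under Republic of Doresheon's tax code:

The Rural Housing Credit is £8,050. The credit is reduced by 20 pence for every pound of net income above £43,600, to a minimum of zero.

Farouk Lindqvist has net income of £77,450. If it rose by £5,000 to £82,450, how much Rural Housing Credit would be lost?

£1,000

At £77,450 — 20% of the £33,850 excess over £43,600 is £6,770; credit = £8,050 − £6,770 = £1,280.
At £82,450 — 20% of the £38,850 excess over £43,600 is £7,770; credit = £8,050 − £7,770 = £280.
Lost: £1,280 − £280 = £1,000.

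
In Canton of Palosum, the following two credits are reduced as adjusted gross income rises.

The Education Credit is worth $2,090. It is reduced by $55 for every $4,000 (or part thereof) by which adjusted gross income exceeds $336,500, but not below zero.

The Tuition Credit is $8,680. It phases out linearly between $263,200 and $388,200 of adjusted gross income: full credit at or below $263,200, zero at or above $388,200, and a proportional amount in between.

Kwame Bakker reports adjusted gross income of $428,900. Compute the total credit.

Education Credit: income exceeds $336,500 by $92,400, which is 24 full-or-partial $4,000 increments; reduction = 24 × $55 = $1,320, leaving $770.
Tuition Credit: $428,900 is at or above $388,200, so the credit is $0.
Total: $770 + $0 = $770.

$770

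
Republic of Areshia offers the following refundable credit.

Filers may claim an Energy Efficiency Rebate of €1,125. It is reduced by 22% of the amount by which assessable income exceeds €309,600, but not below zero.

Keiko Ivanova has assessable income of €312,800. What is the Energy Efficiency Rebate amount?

Energy Efficiency Rebate: 22% of the €3,200 excess over €309,600 is €704; credit = €1,125 − €704 = €421.

€421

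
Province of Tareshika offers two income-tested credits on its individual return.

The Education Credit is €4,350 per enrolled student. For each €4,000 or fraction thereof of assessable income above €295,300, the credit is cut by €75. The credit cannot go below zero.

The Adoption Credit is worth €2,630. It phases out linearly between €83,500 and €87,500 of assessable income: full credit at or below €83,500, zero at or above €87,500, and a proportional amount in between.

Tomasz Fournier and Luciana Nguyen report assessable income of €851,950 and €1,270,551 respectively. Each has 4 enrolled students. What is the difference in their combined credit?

Tomasz (€851,950): Education Credit: base = 4 × €4,350 = €17,400. income exceeds €295,300 by €556,650, which is 140 full-or-partial €4,000 increments; reduction = 140 × €75 = €10,500, leaving €6,900. Adoption Credit: €851,950 is at or above €87,500, so the credit is €0. total €6,900 + €0 = €6,900
Luciana (€1,270,551): Education Credit: base = 4 × €4,350 = €17,400. income exceeds €295,300 by €975,251 → 244 increments × €75 = €18,300 ≥ base, so the credit is €0. Adoption Credit: €1,270,551 is at or above €87,500, so the credit is €0. total €0 + €0 = €0
Difference: |€6,900 − €0| = €6,900.

€6,900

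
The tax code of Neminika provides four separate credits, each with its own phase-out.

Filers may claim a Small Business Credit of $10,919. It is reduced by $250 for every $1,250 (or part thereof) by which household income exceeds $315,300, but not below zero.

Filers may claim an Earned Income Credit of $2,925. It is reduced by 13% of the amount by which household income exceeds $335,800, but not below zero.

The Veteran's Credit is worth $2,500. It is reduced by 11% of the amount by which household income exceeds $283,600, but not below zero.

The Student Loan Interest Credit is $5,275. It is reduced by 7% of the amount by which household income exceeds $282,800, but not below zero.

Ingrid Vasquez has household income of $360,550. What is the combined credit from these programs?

Small Business Credit: income exceeds $315,300 by $45,250, which is 37 full-or-partial $1,250 increments; reduction = 37 × $250 = $9,250, leaving $1,669.
Earned Income Credit: 13% of the $24,750 excess over $335,800 is $3,217.50 ≥ base, so the credit is $0.
Veteran's Credit: 11% of the $76,950 excess over $283,600 is $8,464.50 ≥ base, so the credit is $0.
Student Loan Interest Credit: 7% of the $77,750 excess over $282,800 is $5,442.50 ≥ base, so the credit is $0.
Total: $1,669 + $0 + $0 + $0 = $1,669.

$1,669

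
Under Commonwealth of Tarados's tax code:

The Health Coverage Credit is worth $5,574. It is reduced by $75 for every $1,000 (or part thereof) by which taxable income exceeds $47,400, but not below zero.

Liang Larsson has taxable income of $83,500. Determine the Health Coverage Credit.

Health Coverage Credit: income exceeds $47,400 by $36,100, which is 37 full-or-partial $1,000 increments; reduction = 37 × $75 = $2,775, leaving $2,799.

$2,799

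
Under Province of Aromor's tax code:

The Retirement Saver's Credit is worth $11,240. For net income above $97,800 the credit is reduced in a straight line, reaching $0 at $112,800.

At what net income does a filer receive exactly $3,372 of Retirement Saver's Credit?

$3,372 is 3,372/11,240 of the full $11,240, so 7,868/11,240 of the $15,000 range has been used: income = $97,800 + $15,000 × 7,868/11,240 = $108,300.

$108,300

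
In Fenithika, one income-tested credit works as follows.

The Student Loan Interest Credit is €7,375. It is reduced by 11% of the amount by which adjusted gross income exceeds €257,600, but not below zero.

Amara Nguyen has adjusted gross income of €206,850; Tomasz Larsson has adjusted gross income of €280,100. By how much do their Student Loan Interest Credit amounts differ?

Amara (€206,850): Student Loan Interest Credit: €206,850 is at or below the €257,600 threshold, so the full €7,375 applies.
Tomasz (€280,100): Student Loan Interest Credit: 11% of the €22,500 excess over €257,600 is €2,475; credit = €7,375 − €2,475 = €4,900.
Difference: |€7,375 − €4,900| = €2,475.

€2,475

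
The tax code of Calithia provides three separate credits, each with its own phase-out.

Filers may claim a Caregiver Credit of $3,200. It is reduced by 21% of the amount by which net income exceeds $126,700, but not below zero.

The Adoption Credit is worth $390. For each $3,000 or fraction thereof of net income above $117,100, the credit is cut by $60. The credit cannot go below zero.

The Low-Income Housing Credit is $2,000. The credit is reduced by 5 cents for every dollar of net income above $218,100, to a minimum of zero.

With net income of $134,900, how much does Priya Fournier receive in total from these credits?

$3,508

Caregiver Credit: 21% of the $8,200 excess over $126,700 is $1,722; credit = $3,200 − $1,722 = $1,478.
Adoption Credit: income exceeds $117,100 by $17,800, which is 6 full-or-partial $3,000 increments; reduction = 6 × $60 = $360, leaving $30.
Low-Income Housing Credit: $134,900 is at or below the $218,100 threshold, so the full $2,000 applies.
Total: $1,478 + $30 + $2,000 = $3,508.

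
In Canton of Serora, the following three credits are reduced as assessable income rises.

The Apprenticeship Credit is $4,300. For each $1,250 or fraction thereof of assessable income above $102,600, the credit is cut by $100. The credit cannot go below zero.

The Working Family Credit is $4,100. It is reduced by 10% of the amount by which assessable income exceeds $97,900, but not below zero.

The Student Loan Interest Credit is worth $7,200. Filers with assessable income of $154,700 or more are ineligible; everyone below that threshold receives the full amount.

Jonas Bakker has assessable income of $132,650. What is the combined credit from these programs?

Apprenticeship Credit: income exceeds $102,600 by $30,050, which is 25 full-or-partial $1,250 increments; reduction = 25 × $100 = $2,500, leaving $1,800.
Working Family Credit: 10% of the $34,750 excess over $97,900 is $3,475; credit = $4,100 − $3,475 = $625.
Student Loan Interest Credit: $132,650 is below the $154,700 cutoff, so the full $7,200 applies.
Total: $1,800 + $625 + $7,200 = $9,625.

$9,625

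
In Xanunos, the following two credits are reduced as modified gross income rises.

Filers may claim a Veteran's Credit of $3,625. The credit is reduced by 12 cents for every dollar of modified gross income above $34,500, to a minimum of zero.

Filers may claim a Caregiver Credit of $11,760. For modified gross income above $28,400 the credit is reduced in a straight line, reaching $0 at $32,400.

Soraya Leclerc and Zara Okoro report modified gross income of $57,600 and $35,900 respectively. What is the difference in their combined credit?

Soraya ($57,600): Veteran's Credit: 12% of the $23,100 excess over $34,500 is $2,772; credit = $3,625 − $2,772 = $853. Caregiver Credit: $57,600 is at or above $32,400, so the credit is $0. total $853 + $0 = $853
Zara ($35,900): Veteran's Credit: 12% of the $1,400 excess over $34,500 is $168; credit = $3,625 − $168 = $3,457. Caregiver Credit: $35,900 is at or above $32,400, so the credit is $0. total $3,457 + $0 = $3,457
Difference: |$853 − $3,457| = $2,604.

$2,604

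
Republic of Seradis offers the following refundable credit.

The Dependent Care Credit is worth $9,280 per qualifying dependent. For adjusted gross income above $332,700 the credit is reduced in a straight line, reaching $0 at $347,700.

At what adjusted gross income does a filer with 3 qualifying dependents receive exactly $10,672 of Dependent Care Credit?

Full credit = 3 × $9,280 = $27,840.
$10,672 is 10,672/27,840 of the full $27,840, so 17,168/27,840 of the $15,000 range has been used: income = $332,700 + $15,000 × 17,168/27,840 = $341,950.

$341,950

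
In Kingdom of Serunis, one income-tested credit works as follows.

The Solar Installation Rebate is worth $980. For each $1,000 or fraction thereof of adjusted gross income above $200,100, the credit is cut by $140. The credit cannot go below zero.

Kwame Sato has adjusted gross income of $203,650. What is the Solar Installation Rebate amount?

$420

Solar Installation Rebate: income exceeds $200,100 by $3,550, which is 4 full-or-partial $1,000 increments; reduction = 4 × $140 = $560, leaving $420.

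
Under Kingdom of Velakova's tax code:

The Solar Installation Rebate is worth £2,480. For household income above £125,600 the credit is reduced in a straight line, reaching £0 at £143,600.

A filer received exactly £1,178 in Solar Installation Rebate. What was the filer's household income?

£135,050

£1,178 is 1,178/2,480 of the full £2,480, so 1,302/2,480 of the £18,000 range has been used: income = £125,600 + £18,000 × 1,302/2,480 = £135,050.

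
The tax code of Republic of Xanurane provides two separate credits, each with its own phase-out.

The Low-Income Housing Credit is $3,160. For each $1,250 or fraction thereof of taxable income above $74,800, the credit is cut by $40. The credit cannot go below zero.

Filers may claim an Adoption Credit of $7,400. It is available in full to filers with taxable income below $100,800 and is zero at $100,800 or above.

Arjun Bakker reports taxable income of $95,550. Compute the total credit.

$9,880

Low-Income Housing Credit: income exceeds $74,800 by $20,750, which is 17 full-or-partial $1,250 increments; reduction = 17 × $40 = $680, leaving $2,480.
Adoption Credit: $95,550 is below the $100,800 cutoff, so the full $7,400 applies.
Total: $2,480 + $7,400 = $9,880.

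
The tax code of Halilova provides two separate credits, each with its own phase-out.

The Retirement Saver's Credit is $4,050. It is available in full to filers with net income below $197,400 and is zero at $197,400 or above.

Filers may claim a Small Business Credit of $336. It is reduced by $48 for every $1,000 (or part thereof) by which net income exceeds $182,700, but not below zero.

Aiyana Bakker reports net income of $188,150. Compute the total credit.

$4,098

Retirement Saver's Credit: $188,150 is below the $197,400 cutoff, so the full $4,050 applies.
Small Business Credit: income exceeds $182,700 by $5,450, which is 6 full-or-partial $1,000 increments; reduction = 6 × $48 = $288, leaving $48.
Total: $4,050 + $48 = $4,098.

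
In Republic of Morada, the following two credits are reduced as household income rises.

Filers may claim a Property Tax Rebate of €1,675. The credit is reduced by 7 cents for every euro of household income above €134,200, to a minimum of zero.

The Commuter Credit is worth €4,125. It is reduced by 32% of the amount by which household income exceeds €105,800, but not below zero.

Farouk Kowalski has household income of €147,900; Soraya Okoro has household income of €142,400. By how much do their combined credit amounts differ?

Farouk (€147,900): Property Tax Rebate: 7% of the €13,700 excess over €134,200 is €959; credit = €1,675 − €959 = €716. Commuter Credit: 32% of the €42,100 excess over €105,800 is €13,472 ≥ base, so the credit is €0. total €716 + €0 = €716
Soraya (€142,400): Property Tax Rebate: 7% of the €8,200 excess over €134,200 is €574; credit = €1,675 − €574 = €1,101. Commuter Credit: 32% of the €36,600 excess over €105,800 is €11,712 ≥ base, so the credit is €0. total €1,101 + €0 = €1,101
Difference: |€716 − €1,101| = €385.

€385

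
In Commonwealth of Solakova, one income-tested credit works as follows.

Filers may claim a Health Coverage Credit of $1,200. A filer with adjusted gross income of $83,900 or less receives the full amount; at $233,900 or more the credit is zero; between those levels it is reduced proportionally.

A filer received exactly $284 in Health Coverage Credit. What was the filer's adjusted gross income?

$284 is 284/1,200 of the full $1,200, so 916/1,200 of the $150,000 range has been used: income = $83,900 + $150,000 × 916/1,200 = $198,400.

$198,400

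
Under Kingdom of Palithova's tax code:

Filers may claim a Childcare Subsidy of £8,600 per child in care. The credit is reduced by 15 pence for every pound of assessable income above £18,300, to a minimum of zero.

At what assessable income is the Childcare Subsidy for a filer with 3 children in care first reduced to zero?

Full credit = 3 × £8,600 = £25,800.
The credit falls by 15% of each pound above £18,300, so it reaches zero when the excess is £25,800 / 15% = £172,000: income = £18,300 + £172,000 = £190,300.

£190,300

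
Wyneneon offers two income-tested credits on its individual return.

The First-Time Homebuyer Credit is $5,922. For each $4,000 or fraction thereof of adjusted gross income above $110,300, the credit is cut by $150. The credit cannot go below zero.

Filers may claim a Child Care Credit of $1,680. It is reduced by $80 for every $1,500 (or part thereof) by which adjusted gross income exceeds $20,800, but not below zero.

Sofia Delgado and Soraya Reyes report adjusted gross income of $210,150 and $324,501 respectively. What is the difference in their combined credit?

$2,172

Sofia ($210,150): First-Time Homebuyer Credit: income exceeds $110,300 by $99,850, which is 25 full-or-partial $4,000 increments; reduction = 25 × $150 = $3,750, leaving $2,172. Child Care Credit: income exceeds $20,800 by $189,350 → 127 increments × $80 = $10,160 ≥ base, so the credit is $0. total $2,172 + $0 = $2,172
Soraya ($324,501): First-Time Homebuyer Credit: income exceeds $110,300 by $214,201 → 54 increments × $150 = $8,100 ≥ base, so the credit is $0. Child Care Credit: income exceeds $20,800 by $303,701 → 203 increments × $80 = $16,240 ≥ base, so the credit is $0. total $0 + $0 = $0
Difference: |$2,172 − $0| = $2,172.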